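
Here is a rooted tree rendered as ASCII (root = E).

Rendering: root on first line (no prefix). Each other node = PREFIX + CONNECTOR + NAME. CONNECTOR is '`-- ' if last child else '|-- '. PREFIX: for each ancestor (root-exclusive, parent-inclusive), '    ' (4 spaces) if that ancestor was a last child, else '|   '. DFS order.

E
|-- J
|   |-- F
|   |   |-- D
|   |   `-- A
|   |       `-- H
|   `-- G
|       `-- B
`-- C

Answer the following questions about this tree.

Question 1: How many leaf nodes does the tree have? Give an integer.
Answer: 4

Derivation:
Leaves (nodes with no children): B, C, D, H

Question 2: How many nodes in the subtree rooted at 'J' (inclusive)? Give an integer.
Subtree rooted at J contains: A, B, D, F, G, H, J
Count = 7

Answer: 7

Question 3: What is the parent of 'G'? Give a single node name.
Scan adjacency: G appears as child of J

Answer: J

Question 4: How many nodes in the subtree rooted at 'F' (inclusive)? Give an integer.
Subtree rooted at F contains: A, D, F, H
Count = 4

Answer: 4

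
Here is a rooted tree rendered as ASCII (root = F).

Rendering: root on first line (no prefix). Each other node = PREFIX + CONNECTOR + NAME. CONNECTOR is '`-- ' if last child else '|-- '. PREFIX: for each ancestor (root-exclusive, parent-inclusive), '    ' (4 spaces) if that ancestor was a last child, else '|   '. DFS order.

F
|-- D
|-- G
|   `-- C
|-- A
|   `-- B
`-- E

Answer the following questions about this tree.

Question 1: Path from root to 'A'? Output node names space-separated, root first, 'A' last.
Walk down from root: F -> A

Answer: F A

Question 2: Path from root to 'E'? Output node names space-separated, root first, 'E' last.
Walk down from root: F -> E

Answer: F E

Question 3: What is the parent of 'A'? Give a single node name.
Answer: F

Derivation:
Scan adjacency: A appears as child of F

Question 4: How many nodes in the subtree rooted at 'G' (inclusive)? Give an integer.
Answer: 2

Derivation:
Subtree rooted at G contains: C, G
Count = 2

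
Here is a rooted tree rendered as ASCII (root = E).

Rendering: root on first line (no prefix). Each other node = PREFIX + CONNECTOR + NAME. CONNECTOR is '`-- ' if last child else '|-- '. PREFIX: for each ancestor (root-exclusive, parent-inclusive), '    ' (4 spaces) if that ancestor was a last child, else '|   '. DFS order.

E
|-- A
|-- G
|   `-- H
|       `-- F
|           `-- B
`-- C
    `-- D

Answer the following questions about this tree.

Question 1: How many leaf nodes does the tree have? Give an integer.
Leaves (nodes with no children): A, B, D

Answer: 3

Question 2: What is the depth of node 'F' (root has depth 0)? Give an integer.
Answer: 3

Derivation:
Path from root to F: E -> G -> H -> F
Depth = number of edges = 3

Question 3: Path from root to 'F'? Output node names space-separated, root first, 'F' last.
Walk down from root: E -> G -> H -> F

Answer: E G H F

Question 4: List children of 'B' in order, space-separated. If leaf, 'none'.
Node B's children (from adjacency): (leaf)

Answer: none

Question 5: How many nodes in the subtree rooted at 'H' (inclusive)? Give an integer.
Subtree rooted at H contains: B, F, H
Count = 3

Answer: 3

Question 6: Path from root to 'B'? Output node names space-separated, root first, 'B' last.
Walk down from root: E -> G -> H -> F -> B

Answer: E G H F B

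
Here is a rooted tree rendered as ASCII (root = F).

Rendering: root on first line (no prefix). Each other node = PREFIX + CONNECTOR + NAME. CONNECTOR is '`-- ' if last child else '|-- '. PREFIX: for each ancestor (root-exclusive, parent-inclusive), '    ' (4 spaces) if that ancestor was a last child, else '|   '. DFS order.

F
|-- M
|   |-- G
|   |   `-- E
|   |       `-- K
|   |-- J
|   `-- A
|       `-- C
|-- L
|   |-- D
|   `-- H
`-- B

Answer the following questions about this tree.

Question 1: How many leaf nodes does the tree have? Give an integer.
Leaves (nodes with no children): B, C, D, H, J, K

Answer: 6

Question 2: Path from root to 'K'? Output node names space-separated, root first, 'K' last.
Walk down from root: F -> M -> G -> E -> K

Answer: F M G E K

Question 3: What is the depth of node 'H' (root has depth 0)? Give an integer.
Answer: 2

Derivation:
Path from root to H: F -> L -> H
Depth = number of edges = 2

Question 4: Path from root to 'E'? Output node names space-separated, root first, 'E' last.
Answer: F M G E

Derivation:
Walk down from root: F -> M -> G -> E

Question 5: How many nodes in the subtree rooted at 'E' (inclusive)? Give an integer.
Subtree rooted at E contains: E, K
Count = 2

Answer: 2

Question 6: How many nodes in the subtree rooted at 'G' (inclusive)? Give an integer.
Answer: 3

Derivation:
Subtree rooted at G contains: E, G, K
Count = 3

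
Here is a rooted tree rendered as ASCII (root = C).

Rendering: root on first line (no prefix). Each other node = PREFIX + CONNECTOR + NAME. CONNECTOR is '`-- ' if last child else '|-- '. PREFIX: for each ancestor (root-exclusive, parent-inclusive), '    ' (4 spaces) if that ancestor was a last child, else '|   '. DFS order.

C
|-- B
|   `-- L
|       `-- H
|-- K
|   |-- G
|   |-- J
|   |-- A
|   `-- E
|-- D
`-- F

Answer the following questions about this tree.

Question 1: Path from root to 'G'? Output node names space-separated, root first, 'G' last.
Walk down from root: C -> K -> G

Answer: C K G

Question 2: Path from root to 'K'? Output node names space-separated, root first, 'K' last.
Walk down from root: C -> K

Answer: C K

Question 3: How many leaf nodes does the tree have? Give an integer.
Leaves (nodes with no children): A, D, E, F, G, H, J

Answer: 7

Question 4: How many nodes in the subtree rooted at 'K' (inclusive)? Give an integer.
Subtree rooted at K contains: A, E, G, J, K
Count = 5

Answer: 5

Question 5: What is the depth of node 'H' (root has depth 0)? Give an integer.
Path from root to H: C -> B -> L -> H
Depth = number of edges = 3

Answer: 3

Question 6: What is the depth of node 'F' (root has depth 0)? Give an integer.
Path from root to F: C -> F
Depth = number of edges = 1

Answer: 1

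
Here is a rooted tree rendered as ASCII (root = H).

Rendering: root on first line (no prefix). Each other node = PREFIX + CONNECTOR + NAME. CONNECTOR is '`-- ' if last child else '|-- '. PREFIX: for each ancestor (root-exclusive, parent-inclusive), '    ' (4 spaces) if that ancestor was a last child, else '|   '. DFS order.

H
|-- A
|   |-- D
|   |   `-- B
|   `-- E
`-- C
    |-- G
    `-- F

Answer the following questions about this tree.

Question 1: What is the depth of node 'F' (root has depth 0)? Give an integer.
Answer: 2

Derivation:
Path from root to F: H -> C -> F
Depth = number of edges = 2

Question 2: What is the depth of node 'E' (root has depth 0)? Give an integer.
Path from root to E: H -> A -> E
Depth = number of edges = 2

Answer: 2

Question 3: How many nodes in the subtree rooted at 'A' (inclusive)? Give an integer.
Answer: 4

Derivation:
Subtree rooted at A contains: A, B, D, E
Count = 4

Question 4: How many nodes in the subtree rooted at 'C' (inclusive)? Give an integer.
Answer: 3

Derivation:
Subtree rooted at C contains: C, F, G
Count = 3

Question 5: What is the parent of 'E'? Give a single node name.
Scan adjacency: E appears as child of A

Answer: A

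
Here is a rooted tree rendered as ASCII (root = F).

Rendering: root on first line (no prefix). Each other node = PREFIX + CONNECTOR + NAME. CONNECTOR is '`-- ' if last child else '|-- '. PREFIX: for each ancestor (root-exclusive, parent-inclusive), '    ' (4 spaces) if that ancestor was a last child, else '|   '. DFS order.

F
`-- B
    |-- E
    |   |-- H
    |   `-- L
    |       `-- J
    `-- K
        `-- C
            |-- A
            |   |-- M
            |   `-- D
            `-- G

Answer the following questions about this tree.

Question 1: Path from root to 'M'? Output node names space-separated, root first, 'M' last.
Answer: F B K C A M

Derivation:
Walk down from root: F -> B -> K -> C -> A -> M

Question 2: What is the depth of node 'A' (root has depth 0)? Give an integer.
Answer: 4

Derivation:
Path from root to A: F -> B -> K -> C -> A
Depth = number of edges = 4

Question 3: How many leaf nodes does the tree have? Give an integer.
Leaves (nodes with no children): D, G, H, J, M

Answer: 5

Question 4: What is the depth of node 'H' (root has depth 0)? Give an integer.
Answer: 3

Derivation:
Path from root to H: F -> B -> E -> H
Depth = number of edges = 3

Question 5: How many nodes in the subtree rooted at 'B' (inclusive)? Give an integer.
Answer: 11

Derivation:
Subtree rooted at B contains: A, B, C, D, E, G, H, J, K, L, M
Count = 11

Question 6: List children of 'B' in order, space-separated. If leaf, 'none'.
Answer: E K

Derivation:
Node B's children (from adjacency): E, K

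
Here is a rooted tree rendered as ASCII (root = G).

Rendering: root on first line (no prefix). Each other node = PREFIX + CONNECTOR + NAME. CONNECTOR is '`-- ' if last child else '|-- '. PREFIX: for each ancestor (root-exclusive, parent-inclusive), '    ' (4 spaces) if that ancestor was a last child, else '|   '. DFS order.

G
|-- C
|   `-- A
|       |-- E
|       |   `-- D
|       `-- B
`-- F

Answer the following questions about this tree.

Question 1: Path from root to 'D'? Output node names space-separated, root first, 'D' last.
Answer: G C A E D

Derivation:
Walk down from root: G -> C -> A -> E -> D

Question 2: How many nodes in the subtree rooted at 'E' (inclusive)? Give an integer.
Answer: 2

Derivation:
Subtree rooted at E contains: D, E
Count = 2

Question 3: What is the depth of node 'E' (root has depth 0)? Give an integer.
Path from root to E: G -> C -> A -> E
Depth = number of edges = 3

Answer: 3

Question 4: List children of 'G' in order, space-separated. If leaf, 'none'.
Answer: C F

Derivation:
Node G's children (from adjacency): C, F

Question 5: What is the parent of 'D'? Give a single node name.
Scan adjacency: D appears as child of E

Answer: E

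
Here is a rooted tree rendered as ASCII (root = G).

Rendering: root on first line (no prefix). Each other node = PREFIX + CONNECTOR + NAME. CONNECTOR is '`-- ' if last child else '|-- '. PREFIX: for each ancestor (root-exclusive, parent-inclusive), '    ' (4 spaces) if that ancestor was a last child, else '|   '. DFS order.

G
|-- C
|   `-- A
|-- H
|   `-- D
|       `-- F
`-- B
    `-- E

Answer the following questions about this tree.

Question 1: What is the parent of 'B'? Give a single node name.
Answer: G

Derivation:
Scan adjacency: B appears as child of G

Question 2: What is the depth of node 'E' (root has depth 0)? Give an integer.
Answer: 2

Derivation:
Path from root to E: G -> B -> E
Depth = number of edges = 2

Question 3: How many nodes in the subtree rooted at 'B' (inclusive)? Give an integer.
Answer: 2

Derivation:
Subtree rooted at B contains: B, E
Count = 2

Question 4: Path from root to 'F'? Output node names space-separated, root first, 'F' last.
Walk down from root: G -> H -> D -> F

Answer: G H D F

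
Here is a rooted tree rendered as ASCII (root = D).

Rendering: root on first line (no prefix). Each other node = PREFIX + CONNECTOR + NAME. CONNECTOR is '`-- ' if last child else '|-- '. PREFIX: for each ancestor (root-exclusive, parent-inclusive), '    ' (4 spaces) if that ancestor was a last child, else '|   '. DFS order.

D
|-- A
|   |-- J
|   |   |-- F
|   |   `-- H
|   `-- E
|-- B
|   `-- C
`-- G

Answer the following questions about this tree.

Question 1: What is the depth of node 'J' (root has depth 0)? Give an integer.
Path from root to J: D -> A -> J
Depth = number of edges = 2

Answer: 2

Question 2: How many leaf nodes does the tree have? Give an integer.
Answer: 5

Derivation:
Leaves (nodes with no children): C, E, F, G, H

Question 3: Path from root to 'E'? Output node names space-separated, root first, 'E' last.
Answer: D A E

Derivation:
Walk down from root: D -> A -> E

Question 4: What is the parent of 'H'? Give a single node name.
Answer: J

Derivation:
Scan adjacency: H appears as child of J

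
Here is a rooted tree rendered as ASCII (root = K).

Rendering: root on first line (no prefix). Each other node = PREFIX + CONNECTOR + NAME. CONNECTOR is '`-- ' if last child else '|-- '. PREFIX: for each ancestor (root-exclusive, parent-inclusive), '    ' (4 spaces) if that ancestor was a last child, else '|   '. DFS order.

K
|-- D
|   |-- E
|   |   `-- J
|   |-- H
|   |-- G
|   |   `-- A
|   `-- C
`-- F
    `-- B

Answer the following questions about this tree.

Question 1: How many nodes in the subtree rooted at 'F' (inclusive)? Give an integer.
Subtree rooted at F contains: B, F
Count = 2

Answer: 2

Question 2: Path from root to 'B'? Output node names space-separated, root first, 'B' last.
Answer: K F B

Derivation:
Walk down from root: K -> F -> B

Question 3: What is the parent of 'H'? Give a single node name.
Scan adjacency: H appears as child of D

Answer: D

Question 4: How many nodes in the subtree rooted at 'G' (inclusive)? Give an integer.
Answer: 2

Derivation:
Subtree rooted at G contains: A, G
Count = 2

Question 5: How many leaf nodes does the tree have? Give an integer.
Leaves (nodes with no children): A, B, C, H, J

Answer: 5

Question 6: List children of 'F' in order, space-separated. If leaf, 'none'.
Node F's children (from adjacency): B

Answer: B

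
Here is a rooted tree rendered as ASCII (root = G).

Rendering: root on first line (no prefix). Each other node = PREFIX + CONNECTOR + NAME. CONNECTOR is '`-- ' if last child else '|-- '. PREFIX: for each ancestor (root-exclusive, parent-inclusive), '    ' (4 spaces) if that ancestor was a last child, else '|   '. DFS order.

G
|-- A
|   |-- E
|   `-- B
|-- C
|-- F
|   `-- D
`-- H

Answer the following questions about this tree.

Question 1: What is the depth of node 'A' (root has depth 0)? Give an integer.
Answer: 1

Derivation:
Path from root to A: G -> A
Depth = number of edges = 1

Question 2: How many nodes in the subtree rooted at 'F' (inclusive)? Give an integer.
Answer: 2

Derivation:
Subtree rooted at F contains: D, F
Count = 2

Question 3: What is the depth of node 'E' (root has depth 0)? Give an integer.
Answer: 2

Derivation:
Path from root to E: G -> A -> E
Depth = number of edges = 2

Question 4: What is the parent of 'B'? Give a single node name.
Answer: A

Derivation:
Scan adjacency: B appears as child of A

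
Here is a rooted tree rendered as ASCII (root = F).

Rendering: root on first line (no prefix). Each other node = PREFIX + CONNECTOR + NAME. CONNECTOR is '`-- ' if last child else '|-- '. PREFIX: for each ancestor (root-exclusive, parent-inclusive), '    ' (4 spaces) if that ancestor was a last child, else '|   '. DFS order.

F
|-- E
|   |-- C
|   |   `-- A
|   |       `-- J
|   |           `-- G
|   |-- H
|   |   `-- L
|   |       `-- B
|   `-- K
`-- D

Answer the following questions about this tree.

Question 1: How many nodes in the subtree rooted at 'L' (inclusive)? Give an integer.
Answer: 2

Derivation:
Subtree rooted at L contains: B, L
Count = 2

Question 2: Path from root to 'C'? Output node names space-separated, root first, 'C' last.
Walk down from root: F -> E -> C

Answer: F E C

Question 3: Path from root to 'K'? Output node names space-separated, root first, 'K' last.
Walk down from root: F -> E -> K

Answer: F E K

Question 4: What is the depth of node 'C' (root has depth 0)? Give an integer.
Path from root to C: F -> E -> C
Depth = number of edges = 2

Answer: 2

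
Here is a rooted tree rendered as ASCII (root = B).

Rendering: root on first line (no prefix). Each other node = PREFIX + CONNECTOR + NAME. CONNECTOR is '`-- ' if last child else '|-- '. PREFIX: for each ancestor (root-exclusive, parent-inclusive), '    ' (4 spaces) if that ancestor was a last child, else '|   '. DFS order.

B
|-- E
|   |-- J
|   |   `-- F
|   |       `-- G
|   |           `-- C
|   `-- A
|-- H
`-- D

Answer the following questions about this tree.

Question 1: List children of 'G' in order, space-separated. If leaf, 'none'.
Node G's children (from adjacency): C

Answer: C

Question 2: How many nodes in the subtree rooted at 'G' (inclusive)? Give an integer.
Answer: 2

Derivation:
Subtree rooted at G contains: C, G
Count = 2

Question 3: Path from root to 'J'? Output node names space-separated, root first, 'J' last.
Walk down from root: B -> E -> J

Answer: B E J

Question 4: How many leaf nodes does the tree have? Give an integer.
Leaves (nodes with no children): A, C, D, H

Answer: 4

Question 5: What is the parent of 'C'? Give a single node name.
Scan adjacency: C appears as child of G

Answer: G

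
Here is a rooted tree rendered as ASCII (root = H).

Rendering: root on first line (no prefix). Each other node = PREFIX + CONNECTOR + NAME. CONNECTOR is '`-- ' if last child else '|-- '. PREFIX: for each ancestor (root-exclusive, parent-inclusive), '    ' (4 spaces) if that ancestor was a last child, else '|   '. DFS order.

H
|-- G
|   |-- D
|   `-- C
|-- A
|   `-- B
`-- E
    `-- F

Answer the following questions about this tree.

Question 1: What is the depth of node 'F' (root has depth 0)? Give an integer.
Answer: 2

Derivation:
Path from root to F: H -> E -> F
Depth = number of edges = 2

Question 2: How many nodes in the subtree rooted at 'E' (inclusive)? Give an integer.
Subtree rooted at E contains: E, F
Count = 2

Answer: 2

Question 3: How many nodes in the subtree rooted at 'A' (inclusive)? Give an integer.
Answer: 2

Derivation:
Subtree rooted at A contains: A, B
Count = 2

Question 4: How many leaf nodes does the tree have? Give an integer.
Answer: 4

Derivation:
Leaves (nodes with no children): B, C, D, F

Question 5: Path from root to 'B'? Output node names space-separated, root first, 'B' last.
Answer: H A B

Derivation:
Walk down from root: H -> A -> B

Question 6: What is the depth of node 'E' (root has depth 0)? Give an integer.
Answer: 1

Derivation:
Path from root to E: H -> E
Depth = number of edges = 1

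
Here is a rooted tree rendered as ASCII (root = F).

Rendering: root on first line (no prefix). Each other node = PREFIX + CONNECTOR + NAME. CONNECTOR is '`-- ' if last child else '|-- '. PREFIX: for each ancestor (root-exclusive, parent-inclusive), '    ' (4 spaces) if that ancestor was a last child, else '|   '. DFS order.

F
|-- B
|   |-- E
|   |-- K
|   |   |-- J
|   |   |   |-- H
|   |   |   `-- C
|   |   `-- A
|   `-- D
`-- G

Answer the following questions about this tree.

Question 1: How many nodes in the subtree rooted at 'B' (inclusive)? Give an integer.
Answer: 8

Derivation:
Subtree rooted at B contains: A, B, C, D, E, H, J, K
Count = 8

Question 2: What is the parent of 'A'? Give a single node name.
Answer: K

Derivation:
Scan adjacency: A appears as child of K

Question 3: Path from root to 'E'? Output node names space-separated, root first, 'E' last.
Walk down from root: F -> B -> E

Answer: F B E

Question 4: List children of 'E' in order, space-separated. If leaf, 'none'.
Node E's children (from adjacency): (leaf)

Answer: none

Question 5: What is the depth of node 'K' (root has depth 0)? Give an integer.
Answer: 2

Derivation:
Path from root to K: F -> B -> K
Depth = number of edges = 2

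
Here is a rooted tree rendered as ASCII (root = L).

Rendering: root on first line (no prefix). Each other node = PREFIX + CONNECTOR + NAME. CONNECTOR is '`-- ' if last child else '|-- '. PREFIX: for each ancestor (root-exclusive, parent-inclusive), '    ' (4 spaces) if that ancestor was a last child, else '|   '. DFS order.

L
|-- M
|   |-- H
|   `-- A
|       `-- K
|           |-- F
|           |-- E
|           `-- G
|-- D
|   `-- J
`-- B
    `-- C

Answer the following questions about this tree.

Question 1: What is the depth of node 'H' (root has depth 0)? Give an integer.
Answer: 2

Derivation:
Path from root to H: L -> M -> H
Depth = number of edges = 2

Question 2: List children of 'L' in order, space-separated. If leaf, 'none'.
Node L's children (from adjacency): M, D, B

Answer: M D B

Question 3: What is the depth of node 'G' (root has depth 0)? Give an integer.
Path from root to G: L -> M -> A -> K -> G
Depth = number of edges = 4

Answer: 4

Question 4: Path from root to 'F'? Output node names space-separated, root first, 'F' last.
Walk down from root: L -> M -> A -> K -> F

Answer: L M A K F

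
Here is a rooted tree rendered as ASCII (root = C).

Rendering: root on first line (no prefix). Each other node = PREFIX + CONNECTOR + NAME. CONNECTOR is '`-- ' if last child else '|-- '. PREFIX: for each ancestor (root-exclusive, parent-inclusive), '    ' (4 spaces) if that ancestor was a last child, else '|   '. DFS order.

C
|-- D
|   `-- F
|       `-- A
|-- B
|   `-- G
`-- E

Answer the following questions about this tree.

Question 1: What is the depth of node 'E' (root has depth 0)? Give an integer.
Path from root to E: C -> E
Depth = number of edges = 1

Answer: 1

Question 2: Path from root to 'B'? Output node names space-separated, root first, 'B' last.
Answer: C B

Derivation:
Walk down from root: C -> B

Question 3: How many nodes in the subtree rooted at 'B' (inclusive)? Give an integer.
Subtree rooted at B contains: B, G
Count = 2

Answer: 2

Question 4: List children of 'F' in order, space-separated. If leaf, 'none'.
Answer: A

Derivation:
Node F's children (from adjacency): A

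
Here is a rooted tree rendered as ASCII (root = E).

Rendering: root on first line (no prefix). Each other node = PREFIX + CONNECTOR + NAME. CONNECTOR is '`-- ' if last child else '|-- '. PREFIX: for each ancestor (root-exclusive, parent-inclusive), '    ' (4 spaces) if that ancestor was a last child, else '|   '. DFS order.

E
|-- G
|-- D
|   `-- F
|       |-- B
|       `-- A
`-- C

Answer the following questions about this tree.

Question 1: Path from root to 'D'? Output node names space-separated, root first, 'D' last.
Answer: E D

Derivation:
Walk down from root: E -> D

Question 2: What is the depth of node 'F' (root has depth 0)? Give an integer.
Answer: 2

Derivation:
Path from root to F: E -> D -> F
Depth = number of edges = 2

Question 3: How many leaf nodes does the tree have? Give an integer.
Answer: 4

Derivation:
Leaves (nodes with no children): A, B, C, G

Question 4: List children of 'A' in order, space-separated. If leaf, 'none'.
Answer: none

Derivation:
Node A's children (from adjacency): (leaf)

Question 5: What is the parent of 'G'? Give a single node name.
Scan adjacency: G appears as child of E

Answer: E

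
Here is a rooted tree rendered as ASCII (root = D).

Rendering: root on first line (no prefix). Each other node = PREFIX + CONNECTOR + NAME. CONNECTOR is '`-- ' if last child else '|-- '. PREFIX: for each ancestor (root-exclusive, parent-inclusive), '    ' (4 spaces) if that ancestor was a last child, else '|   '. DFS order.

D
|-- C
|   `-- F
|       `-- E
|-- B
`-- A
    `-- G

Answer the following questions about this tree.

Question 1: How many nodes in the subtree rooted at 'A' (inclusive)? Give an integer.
Subtree rooted at A contains: A, G
Count = 2

Answer: 2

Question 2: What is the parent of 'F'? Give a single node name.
Scan adjacency: F appears as child of C

Answer: C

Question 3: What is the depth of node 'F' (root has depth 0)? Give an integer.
Path from root to F: D -> C -> F
Depth = number of edges = 2

Answer: 2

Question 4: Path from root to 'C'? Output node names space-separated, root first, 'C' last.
Answer: D C

Derivation:
Walk down from root: D -> C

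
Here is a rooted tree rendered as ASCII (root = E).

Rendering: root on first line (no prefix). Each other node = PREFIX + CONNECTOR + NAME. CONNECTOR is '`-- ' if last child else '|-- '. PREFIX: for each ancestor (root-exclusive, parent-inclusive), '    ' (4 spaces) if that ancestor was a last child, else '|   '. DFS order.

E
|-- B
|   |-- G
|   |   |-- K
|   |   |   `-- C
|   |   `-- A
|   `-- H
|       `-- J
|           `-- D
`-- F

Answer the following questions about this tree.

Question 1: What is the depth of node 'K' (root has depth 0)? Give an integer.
Path from root to K: E -> B -> G -> K
Depth = number of edges = 3

Answer: 3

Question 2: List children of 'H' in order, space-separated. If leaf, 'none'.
Answer: J

Derivation:
Node H's children (from adjacency): J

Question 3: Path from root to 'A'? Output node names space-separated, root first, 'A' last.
Answer: E B G A

Derivation:
Walk down from root: E -> B -> G -> A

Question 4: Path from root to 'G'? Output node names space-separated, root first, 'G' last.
Answer: E B G

Derivation:
Walk down from root: E -> B -> G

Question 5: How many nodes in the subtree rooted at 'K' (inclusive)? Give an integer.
Answer: 2

Derivation:
Subtree rooted at K contains: C, K
Count = 2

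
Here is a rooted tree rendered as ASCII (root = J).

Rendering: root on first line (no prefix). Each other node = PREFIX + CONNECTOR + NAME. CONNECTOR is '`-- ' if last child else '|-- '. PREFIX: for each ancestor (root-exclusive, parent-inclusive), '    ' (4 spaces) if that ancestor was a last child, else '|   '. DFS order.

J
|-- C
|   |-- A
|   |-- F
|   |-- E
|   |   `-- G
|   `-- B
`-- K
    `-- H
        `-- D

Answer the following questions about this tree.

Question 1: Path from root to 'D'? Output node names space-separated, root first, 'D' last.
Walk down from root: J -> K -> H -> D

Answer: J K H D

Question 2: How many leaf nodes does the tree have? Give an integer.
Leaves (nodes with no children): A, B, D, F, G

Answer: 5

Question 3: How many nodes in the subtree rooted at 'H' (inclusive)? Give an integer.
Answer: 2

Derivation:
Subtree rooted at H contains: D, H
Count = 2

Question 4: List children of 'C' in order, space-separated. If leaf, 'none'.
Node C's children (from adjacency): A, F, E, B

Answer: A F E B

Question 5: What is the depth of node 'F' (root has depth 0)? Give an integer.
Path from root to F: J -> C -> F
Depth = number of edges = 2

Answer: 2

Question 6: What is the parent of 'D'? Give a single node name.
Scan adjacency: D appears as child of H

Answer: H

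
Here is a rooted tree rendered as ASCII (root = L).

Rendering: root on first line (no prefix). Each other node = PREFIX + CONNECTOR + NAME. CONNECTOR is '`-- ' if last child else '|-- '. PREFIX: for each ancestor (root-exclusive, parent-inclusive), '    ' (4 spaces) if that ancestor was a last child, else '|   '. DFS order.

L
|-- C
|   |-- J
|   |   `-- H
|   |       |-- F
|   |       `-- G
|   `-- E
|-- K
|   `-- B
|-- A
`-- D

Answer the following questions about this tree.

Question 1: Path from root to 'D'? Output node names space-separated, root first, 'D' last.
Answer: L D

Derivation:
Walk down from root: L -> D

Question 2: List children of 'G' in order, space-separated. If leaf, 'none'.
Node G's children (from adjacency): (leaf)

Answer: none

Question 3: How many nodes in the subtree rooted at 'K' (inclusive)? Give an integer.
Answer: 2

Derivation:
Subtree rooted at K contains: B, K
Count = 2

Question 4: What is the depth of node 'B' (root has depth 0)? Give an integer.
Path from root to B: L -> K -> B
Depth = number of edges = 2

Answer: 2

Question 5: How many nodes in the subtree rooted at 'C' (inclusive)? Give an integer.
Answer: 6

Derivation:
Subtree rooted at C contains: C, E, F, G, H, J
Count = 6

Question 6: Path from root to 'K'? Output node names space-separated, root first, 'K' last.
Answer: L K

Derivation:
Walk down from root: L -> K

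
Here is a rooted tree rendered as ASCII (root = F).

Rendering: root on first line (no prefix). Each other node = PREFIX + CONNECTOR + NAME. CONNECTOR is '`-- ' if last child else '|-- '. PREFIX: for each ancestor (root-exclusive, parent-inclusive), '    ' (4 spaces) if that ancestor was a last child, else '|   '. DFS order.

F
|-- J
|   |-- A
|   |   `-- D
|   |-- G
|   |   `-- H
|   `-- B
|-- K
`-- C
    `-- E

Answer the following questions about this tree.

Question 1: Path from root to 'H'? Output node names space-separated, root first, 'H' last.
Walk down from root: F -> J -> G -> H

Answer: F J G H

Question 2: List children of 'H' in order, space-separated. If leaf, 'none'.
Answer: none

Derivation:
Node H's children (from adjacency): (leaf)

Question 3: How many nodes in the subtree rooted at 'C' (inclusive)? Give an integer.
Answer: 2

Derivation:
Subtree rooted at C contains: C, E
Count = 2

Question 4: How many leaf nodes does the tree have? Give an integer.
Answer: 5

Derivation:
Leaves (nodes with no children): B, D, E, H, K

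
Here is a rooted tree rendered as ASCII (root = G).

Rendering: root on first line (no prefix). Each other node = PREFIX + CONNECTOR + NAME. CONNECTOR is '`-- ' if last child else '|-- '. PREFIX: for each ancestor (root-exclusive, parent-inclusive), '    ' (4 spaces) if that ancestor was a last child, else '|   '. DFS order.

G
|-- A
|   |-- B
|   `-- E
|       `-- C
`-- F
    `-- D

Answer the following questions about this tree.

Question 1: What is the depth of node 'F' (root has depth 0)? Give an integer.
Path from root to F: G -> F
Depth = number of edges = 1

Answer: 1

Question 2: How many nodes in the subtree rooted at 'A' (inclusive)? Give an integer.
Answer: 4

Derivation:
Subtree rooted at A contains: A, B, C, E
Count = 4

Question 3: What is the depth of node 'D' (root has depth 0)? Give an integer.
Answer: 2

Derivation:
Path from root to D: G -> F -> D
Depth = number of edges = 2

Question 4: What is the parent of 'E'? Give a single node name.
Answer: A

Derivation:
Scan adjacency: E appears as child of A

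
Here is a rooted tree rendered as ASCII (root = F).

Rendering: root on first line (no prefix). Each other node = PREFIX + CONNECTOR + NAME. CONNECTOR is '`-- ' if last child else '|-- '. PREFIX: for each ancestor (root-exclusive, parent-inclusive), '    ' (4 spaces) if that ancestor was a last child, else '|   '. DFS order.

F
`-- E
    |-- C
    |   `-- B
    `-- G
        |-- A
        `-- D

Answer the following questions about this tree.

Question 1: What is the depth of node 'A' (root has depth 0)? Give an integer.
Path from root to A: F -> E -> G -> A
Depth = number of edges = 3

Answer: 3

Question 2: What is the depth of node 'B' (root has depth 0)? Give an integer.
Answer: 3

Derivation:
Path from root to B: F -> E -> C -> B
Depth = number of edges = 3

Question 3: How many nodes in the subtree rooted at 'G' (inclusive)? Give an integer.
Answer: 3

Derivation:
Subtree rooted at G contains: A, D, G
Count = 3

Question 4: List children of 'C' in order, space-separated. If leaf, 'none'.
Node C's children (from adjacency): B

Answer: B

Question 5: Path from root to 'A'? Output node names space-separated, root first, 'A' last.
Walk down from root: F -> E -> G -> A

Answer: F E G A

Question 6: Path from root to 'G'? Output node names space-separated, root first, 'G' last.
Walk down from root: F -> E -> G

Answer: F E G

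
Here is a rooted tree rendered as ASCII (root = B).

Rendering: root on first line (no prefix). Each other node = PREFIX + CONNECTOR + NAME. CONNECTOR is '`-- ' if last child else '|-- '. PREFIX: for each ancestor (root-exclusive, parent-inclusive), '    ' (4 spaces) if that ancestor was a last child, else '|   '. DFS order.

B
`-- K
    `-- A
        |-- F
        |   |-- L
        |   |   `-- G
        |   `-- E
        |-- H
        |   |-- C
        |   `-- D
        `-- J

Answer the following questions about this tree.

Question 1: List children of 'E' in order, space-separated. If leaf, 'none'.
Node E's children (from adjacency): (leaf)

Answer: none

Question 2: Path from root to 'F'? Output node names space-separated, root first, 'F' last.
Walk down from root: B -> K -> A -> F

Answer: B K A F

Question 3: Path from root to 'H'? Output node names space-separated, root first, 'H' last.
Answer: B K A H

Derivation:
Walk down from root: B -> K -> A -> H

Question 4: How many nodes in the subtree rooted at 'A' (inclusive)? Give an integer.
Subtree rooted at A contains: A, C, D, E, F, G, H, J, L
Count = 9

Answer: 9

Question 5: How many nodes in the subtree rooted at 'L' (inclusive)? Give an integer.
Answer: 2

Derivation:
Subtree rooted at L contains: G, L
Count = 2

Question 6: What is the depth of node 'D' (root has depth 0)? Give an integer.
Path from root to D: B -> K -> A -> H -> D
Depth = number of edges = 4

Answer: 4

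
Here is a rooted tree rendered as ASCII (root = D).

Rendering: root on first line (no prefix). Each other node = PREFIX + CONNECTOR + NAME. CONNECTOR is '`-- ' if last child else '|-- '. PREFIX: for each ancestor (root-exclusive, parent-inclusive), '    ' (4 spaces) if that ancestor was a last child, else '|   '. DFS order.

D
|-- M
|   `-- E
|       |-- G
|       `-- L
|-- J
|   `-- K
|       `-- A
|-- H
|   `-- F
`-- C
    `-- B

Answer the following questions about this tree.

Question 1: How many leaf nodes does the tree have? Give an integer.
Answer: 5

Derivation:
Leaves (nodes with no children): A, B, F, G, L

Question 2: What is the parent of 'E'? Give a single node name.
Answer: M

Derivation:
Scan adjacency: E appears as child of M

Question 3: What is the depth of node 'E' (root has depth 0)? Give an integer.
Answer: 2

Derivation:
Path from root to E: D -> M -> E
Depth = number of edges = 2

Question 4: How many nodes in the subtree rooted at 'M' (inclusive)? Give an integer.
Answer: 4

Derivation:
Subtree rooted at M contains: E, G, L, M
Count = 4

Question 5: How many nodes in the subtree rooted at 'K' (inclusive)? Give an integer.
Answer: 2

Derivation:
Subtree rooted at K contains: A, K
Count = 2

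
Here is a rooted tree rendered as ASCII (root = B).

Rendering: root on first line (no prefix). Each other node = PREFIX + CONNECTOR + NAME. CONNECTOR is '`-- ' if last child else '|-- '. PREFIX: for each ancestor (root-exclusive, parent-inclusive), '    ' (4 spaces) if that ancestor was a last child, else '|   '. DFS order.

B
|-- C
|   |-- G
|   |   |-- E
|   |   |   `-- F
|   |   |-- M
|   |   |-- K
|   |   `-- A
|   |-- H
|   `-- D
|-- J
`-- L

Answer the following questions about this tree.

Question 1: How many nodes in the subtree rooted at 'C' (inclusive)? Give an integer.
Subtree rooted at C contains: A, C, D, E, F, G, H, K, M
Count = 9

Answer: 9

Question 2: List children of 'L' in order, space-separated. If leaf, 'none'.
Answer: none

Derivation:
Node L's children (from adjacency): (leaf)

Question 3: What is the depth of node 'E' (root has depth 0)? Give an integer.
Answer: 3

Derivation:
Path from root to E: B -> C -> G -> E
Depth = number of edges = 3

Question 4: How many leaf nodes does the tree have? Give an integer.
Answer: 8

Derivation:
Leaves (nodes with no children): A, D, F, H, J, K, L, M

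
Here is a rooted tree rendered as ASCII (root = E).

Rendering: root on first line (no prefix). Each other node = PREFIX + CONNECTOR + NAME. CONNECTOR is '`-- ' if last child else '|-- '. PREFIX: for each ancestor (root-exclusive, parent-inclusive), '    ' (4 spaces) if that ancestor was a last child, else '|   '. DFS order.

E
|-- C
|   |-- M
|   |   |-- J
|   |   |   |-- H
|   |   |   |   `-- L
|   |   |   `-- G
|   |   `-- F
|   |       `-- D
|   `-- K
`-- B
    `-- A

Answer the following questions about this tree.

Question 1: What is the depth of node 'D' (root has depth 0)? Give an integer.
Answer: 4

Derivation:
Path from root to D: E -> C -> M -> F -> D
Depth = number of edges = 4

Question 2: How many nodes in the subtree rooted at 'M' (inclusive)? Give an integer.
Subtree rooted at M contains: D, F, G, H, J, L, M
Count = 7

Answer: 7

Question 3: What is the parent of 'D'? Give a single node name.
Answer: F

Derivation:
Scan adjacency: D appears as child of F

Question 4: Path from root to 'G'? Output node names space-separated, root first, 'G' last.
Walk down from root: E -> C -> M -> J -> G

Answer: E C M J G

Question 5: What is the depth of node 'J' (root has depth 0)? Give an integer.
Answer: 3

Derivation:
Path from root to J: E -> C -> M -> J
Depth = number of edges = 3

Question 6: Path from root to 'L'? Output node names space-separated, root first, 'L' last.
Walk down from root: E -> C -> M -> J -> H -> L

Answer: E C M J H L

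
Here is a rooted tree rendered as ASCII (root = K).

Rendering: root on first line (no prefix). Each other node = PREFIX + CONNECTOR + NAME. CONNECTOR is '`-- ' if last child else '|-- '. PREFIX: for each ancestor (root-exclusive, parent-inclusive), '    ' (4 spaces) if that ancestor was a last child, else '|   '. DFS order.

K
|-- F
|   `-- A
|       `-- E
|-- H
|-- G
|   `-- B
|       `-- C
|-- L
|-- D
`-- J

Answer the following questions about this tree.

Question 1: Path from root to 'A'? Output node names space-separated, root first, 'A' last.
Walk down from root: K -> F -> A

Answer: K F A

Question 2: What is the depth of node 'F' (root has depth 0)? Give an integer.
Answer: 1

Derivation:
Path from root to F: K -> F
Depth = number of edges = 1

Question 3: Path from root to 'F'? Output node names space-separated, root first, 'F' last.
Answer: K F

Derivation:
Walk down from root: K -> F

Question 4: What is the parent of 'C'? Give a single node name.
Scan adjacency: C appears as child of B

Answer: B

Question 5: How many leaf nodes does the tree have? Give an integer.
Leaves (nodes with no children): C, D, E, H, J, L

Answer: 6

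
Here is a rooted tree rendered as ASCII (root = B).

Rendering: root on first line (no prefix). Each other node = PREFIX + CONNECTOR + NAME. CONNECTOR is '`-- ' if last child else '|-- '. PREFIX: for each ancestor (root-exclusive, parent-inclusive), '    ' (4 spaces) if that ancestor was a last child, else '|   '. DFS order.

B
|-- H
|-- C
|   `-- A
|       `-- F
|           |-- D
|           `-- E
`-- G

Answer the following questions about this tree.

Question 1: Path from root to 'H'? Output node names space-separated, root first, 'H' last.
Walk down from root: B -> H

Answer: B H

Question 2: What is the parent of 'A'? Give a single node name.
Scan adjacency: A appears as child of C

Answer: C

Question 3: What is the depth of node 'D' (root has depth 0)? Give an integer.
Path from root to D: B -> C -> A -> F -> D
Depth = number of edges = 4

Answer: 4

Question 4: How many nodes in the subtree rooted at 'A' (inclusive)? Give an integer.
Subtree rooted at A contains: A, D, E, F
Count = 4

Answer: 4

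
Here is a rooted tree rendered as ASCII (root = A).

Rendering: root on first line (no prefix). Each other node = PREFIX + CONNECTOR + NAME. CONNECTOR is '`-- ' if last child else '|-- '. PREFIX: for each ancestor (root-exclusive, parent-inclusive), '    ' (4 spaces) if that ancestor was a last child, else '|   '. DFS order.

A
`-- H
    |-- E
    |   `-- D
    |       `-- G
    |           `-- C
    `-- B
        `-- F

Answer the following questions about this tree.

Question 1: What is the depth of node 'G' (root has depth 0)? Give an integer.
Answer: 4

Derivation:
Path from root to G: A -> H -> E -> D -> G
Depth = number of edges = 4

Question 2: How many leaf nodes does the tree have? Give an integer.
Leaves (nodes with no children): C, F

Answer: 2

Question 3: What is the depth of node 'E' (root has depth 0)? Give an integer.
Answer: 2

Derivation:
Path from root to E: A -> H -> E
Depth = number of edges = 2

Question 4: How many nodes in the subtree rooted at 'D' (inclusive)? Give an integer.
Answer: 3

Derivation:
Subtree rooted at D contains: C, D, G
Count = 3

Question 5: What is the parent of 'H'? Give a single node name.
Answer: A

Derivation:
Scan adjacency: H appears as child of A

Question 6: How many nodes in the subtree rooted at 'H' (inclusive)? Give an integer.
Subtree rooted at H contains: B, C, D, E, F, G, H
Count = 7

Answer: 7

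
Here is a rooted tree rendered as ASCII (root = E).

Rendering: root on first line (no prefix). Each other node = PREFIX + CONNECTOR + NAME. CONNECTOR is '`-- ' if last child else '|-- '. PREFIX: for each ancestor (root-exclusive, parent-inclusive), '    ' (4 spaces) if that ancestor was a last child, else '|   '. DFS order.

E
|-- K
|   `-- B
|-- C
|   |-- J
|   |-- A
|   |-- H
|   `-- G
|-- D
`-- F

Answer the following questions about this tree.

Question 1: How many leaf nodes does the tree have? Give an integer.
Leaves (nodes with no children): A, B, D, F, G, H, J

Answer: 7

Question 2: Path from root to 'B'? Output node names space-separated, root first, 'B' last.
Walk down from root: E -> K -> B

Answer: E K B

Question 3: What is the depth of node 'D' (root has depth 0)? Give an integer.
Path from root to D: E -> D
Depth = number of edges = 1

Answer: 1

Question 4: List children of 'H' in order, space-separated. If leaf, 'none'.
Node H's children (from adjacency): (leaf)

Answer: none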